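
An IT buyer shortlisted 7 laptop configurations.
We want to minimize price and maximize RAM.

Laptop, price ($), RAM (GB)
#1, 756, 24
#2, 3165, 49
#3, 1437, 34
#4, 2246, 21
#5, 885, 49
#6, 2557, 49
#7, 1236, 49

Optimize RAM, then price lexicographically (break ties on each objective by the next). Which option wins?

First maximize RAM: best is 49, kept {#2, #5, #6, #7}.
Then minimize price: best is 885, kept {#5}.

#5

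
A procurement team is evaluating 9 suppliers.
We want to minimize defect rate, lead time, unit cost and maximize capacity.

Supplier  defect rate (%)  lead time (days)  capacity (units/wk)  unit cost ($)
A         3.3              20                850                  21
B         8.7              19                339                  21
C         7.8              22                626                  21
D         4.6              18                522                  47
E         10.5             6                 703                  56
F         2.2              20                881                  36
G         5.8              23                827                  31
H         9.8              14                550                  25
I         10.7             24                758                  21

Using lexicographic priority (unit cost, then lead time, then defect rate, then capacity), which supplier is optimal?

B

First minimize unit cost: best is 21, kept {A, B, C, I}.
Then minimize lead time: best is 19, kept {B}.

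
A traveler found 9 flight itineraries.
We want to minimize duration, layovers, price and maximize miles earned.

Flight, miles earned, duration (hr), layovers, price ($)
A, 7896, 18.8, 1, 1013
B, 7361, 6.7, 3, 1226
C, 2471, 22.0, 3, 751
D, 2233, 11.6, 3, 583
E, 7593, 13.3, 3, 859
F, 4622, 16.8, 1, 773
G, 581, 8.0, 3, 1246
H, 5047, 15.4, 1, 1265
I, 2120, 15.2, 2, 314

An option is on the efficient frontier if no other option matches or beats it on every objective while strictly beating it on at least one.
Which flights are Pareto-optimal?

A: not dominated (best miles earned).
B: not dominated (best duration).
C: not dominated.
D: not dominated.
E: not dominated.
F: not dominated.
G: dominated by B (miles earned 7361≥581, duration 6.7≤8.0, layovers 3≤3, price 1226≤1246).
H: not dominated.
I: not dominated (best price).

A, B, C, D, E, F, H, I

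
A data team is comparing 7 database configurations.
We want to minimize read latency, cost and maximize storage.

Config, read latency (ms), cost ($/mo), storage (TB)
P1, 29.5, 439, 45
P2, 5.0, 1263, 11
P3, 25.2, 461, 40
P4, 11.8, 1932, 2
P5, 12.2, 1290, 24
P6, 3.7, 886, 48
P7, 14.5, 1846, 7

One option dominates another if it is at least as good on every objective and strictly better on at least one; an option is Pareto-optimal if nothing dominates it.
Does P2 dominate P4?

P2 vs P4: read latency 5.0≤11.8, cost 1263≤1932, storage 11≥2 — P2 is at least as good on every objective with at least one strict improvement.

Yes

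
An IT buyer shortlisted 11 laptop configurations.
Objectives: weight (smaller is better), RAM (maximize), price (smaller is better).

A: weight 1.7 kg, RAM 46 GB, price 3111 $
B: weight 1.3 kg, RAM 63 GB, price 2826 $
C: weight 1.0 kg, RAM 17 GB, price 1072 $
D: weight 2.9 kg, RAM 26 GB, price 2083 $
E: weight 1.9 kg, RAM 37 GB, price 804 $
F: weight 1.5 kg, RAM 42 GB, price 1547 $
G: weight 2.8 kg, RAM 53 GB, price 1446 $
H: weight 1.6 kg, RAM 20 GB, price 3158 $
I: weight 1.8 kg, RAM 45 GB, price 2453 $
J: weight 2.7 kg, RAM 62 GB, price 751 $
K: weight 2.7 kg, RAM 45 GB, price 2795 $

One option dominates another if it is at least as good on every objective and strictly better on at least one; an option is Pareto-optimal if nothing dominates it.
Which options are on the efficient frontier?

B, C, E, F, I, J

A: dominated by B (weight 1.3≤1.7, RAM 63≥46, price 2826≤3111).
B: not dominated (best RAM).
C: not dominated (best weight).
D: dominated by E (weight 1.9≤2.9, RAM 37≥26, price 804≤2083).
E: not dominated.
F: not dominated.
G: dominated by J (weight 2.7≤2.8, RAM 62≥53, price 751≤1446).
H: dominated by B (weight 1.3≤1.6, RAM 63≥20, price 2826≤3158).
I: not dominated.
J: not dominated (best price).
K: dominated by I (weight 1.8≤2.7, RAM 45≥45, price 2453≤2795).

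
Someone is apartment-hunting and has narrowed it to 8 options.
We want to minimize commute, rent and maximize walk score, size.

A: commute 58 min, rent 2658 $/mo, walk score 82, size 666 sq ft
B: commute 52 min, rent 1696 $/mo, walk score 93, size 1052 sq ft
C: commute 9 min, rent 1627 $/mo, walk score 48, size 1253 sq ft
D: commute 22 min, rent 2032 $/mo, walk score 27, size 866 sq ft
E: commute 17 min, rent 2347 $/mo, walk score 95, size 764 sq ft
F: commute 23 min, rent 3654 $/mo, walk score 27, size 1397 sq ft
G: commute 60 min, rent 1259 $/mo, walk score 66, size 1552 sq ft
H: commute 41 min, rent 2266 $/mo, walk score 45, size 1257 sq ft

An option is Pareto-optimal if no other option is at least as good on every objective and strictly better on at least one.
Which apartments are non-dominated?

B, C, E, F, G, H

A: dominated by B (commute 52≤58, rent 1696≤2658, walk score 93≥82, size 1052≥666).
B: not dominated.
C: not dominated (best commute).
D: dominated by C (commute 9≤22, rent 1627≤2032, walk score 48≥27, size 1253≥866).
E: not dominated (best walk score).
F: not dominated.
G: not dominated (best rent).
H: not dominated.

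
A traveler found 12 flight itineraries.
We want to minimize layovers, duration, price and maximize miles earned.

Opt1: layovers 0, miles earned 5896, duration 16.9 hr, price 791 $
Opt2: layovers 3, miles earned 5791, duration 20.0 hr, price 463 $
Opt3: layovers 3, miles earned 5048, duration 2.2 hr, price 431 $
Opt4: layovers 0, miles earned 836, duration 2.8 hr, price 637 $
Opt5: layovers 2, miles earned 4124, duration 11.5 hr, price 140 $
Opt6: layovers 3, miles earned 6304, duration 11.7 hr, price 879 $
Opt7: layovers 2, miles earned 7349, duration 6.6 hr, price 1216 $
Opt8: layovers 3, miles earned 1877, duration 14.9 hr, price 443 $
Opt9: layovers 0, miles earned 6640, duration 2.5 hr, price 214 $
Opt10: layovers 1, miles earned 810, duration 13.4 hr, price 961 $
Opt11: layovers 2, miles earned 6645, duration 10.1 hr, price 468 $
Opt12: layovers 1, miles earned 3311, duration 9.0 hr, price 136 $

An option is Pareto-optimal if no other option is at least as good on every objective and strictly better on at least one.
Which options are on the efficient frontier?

Opt1: dominated by Opt9 (layovers 0≤0, miles earned 6640≥5896, duration 2.5≤16.9, price 214≤791).
Opt2: dominated by Opt9 (layovers 0≤3, miles earned 6640≥5791, duration 2.5≤20.0, price 214≤463).
Opt3: not dominated (best duration).
Opt4: dominated by Opt9 (layovers 0≤0, miles earned 6640≥836, duration 2.5≤2.8, price 214≤637).
Opt5: not dominated.
Opt6: dominated by Opt9 (layovers 0≤3, miles earned 6640≥6304, duration 2.5≤11.7, price 214≤879).
Opt7: not dominated (best miles earned).
Opt8: dominated by Opt3 (layovers 3≤3, miles earned 5048≥1877, duration 2.2≤14.9, price 431≤443).
Opt9: not dominated.
Opt10: dominated by Opt4 (layovers 0≤1, miles earned 836≥810, duration 2.8≤13.4, price 637≤961).
Opt11: not dominated.
Opt12: not dominated (best price).

Opt3, Opt5, Opt7, Opt9, Opt11, Opt12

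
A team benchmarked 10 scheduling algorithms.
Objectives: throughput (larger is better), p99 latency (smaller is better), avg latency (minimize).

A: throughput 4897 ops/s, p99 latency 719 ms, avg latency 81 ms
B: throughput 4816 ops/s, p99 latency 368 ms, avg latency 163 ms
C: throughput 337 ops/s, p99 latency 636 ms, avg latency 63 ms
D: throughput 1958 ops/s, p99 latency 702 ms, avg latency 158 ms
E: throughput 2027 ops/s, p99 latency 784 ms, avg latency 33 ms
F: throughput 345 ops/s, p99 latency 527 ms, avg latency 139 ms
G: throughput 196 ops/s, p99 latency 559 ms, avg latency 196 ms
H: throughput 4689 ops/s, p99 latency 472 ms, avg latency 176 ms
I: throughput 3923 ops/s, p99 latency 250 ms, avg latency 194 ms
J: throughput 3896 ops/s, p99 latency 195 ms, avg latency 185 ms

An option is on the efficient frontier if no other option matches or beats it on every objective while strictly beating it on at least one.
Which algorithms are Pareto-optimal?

A: not dominated (best throughput).
B: not dominated.
C: not dominated.
D: not dominated.
E: not dominated (best avg latency).
F: not dominated.
G: dominated by B (throughput 4816≥196, p99 latency 368≤559, avg latency 163≤196).
H: dominated by B (throughput 4816≥4689, p99 latency 368≤472, avg latency 163≤176).
I: not dominated.
J: not dominated (best p99 latency).

A, B, C, D, E, F, I, J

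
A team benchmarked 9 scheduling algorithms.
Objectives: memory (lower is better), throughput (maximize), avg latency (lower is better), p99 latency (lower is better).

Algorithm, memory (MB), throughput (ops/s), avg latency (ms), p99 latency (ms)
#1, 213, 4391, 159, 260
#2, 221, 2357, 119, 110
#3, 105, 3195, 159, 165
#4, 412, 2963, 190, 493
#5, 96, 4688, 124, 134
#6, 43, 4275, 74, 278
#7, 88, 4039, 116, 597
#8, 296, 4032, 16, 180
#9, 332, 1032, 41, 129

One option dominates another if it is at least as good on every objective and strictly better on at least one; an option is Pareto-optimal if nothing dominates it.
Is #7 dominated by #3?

No

#3 vs #7: #3 is worse on memory (105 vs 88), so it does not dominate #7.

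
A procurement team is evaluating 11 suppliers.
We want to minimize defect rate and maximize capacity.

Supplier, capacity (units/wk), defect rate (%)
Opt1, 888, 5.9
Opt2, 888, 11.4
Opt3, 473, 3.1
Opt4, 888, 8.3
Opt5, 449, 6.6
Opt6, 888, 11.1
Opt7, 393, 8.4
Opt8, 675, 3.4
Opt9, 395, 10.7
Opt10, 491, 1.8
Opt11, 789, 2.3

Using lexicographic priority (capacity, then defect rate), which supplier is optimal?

Opt1

First maximize capacity: best is 888, kept {Opt1, Opt2, Opt4, Opt6}.
Then minimize defect rate: best is 5.9, kept {Opt1}.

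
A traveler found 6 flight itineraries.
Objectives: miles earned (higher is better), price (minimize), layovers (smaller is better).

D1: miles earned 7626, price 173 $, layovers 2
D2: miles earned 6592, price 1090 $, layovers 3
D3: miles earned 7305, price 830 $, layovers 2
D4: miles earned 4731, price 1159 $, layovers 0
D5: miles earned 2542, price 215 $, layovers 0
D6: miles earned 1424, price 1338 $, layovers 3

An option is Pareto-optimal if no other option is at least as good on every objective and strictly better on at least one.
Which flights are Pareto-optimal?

D1: not dominated (best miles earned).
D2: dominated by D1 (miles earned 7626≥6592, price 173≤1090, layovers 2≤3).
D3: dominated by D1 (miles earned 7626≥7305, price 173≤830, layovers 2≤2).
D4: not dominated.
D5: not dominated.
D6: dominated by D1 (miles earned 7626≥1424, price 173≤1338, layovers 2≤3).

D1, D4, D5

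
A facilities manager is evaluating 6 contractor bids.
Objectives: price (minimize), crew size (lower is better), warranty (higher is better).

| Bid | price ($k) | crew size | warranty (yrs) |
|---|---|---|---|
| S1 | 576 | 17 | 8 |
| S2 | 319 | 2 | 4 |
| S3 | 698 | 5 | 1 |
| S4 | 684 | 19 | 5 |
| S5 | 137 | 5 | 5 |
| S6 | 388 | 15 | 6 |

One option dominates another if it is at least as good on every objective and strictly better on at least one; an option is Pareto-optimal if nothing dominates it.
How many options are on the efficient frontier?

S1: not dominated (best warranty).
S2: not dominated (best crew size).
S3: dominated by S2 (price 319≤698, crew size 2≤5, warranty 4≥1).
S4: dominated by S1 (price 576≤684, crew size 17≤19, warranty 8≥5).
S5: not dominated (best price).
S6: not dominated.
Pareto-optimal: S1, S2, S5, S6 → 4.

4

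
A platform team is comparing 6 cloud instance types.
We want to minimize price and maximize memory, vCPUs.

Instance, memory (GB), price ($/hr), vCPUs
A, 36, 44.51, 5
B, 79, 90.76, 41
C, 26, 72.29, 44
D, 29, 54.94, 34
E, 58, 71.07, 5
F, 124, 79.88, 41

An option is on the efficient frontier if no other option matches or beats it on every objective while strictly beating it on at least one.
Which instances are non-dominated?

A: not dominated (best price).
B: dominated by F (memory 124≥79, price 79.88≤90.76, vCPUs 41≥41).
C: not dominated (best vCPUs).
D: not dominated.
E: not dominated.
F: not dominated (best memory).

A, C, D, E, F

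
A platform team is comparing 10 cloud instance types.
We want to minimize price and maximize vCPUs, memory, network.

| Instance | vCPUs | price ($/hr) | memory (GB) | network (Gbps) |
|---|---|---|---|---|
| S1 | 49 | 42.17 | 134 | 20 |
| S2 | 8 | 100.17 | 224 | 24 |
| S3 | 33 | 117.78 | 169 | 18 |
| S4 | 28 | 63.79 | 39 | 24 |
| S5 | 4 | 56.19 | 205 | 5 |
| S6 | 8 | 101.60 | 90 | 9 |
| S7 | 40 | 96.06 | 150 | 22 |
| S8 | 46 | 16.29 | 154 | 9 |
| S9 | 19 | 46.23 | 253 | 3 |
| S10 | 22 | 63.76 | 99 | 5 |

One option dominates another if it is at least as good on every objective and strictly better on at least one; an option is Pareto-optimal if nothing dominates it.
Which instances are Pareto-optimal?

S1, S2, S3, S4, S5, S7, S8, S9

S1: not dominated (best vCPUs).
S2: not dominated.
S3: not dominated.
S4: not dominated.
S5: not dominated.
S6: dominated by S1 (vCPUs 49≥8, price 42.17≤101.60, memory 134≥90, network 20≥9).
S7: not dominated.
S8: not dominated (best price).
S9: not dominated (best memory).
S10: dominated by S1 (vCPUs 49≥22, price 42.17≤63.76, memory 134≥99, network 20≥5).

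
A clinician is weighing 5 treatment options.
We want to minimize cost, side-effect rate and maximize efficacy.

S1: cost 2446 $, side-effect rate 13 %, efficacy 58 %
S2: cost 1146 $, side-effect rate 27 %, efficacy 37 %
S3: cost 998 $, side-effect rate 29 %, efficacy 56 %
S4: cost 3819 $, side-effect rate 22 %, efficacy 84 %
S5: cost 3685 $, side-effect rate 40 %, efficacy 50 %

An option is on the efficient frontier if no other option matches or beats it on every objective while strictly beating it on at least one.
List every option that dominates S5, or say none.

S1, S3

S1: cost 2446≤3685, side-effect rate 13≤40, efficacy 58≥50 — dominates S5.
S3: cost 998≤3685, side-effect rate 29≤40, efficacy 56≥50 — dominates S5.
Others (S2, S4) are each worse than S5 on at least one objective.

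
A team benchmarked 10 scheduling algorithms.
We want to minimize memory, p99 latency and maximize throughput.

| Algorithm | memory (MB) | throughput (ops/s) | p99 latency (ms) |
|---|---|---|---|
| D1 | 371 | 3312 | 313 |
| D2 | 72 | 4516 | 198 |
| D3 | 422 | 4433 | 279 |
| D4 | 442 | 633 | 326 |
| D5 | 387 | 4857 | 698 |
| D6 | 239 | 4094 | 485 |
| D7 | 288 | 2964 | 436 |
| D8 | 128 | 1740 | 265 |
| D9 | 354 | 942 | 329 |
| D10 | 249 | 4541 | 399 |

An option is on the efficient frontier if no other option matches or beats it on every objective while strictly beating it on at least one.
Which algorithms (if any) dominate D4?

D1: memory 371≤442, throughput 3312≥633, p99 latency 313≤326 — dominates D4.
D2: memory 72≤442, throughput 4516≥633, p99 latency 198≤326 — dominates D4.
D3: memory 422≤442, throughput 4433≥633, p99 latency 279≤326 — dominates D4.
D8: memory 128≤442, throughput 1740≥633, p99 latency 265≤326 — dominates D4.
Others (D5, D6, D7, D9, D10) are each worse than D4 on at least one objective.

D1, D2, D3, D8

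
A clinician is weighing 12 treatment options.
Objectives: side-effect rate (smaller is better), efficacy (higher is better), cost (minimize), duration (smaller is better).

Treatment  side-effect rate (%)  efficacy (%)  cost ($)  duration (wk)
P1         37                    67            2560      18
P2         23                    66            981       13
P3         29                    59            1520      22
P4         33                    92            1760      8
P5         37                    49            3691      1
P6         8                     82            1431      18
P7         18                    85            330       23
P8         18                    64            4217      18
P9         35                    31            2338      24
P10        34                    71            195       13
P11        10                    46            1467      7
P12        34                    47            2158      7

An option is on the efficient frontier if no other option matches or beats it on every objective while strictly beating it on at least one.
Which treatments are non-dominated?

P2, P4, P5, P6, P7, P10, P11, P12

P1: dominated by P4 (side-effect rate 33≤37, efficacy 92≥67, cost 1760≤2560, duration 8≤18).
P2: not dominated.
P3: dominated by P2 (side-effect rate 23≤29, efficacy 66≥59, cost 981≤1520, duration 13≤22).
P4: not dominated (best efficacy).
P5: not dominated (best duration).
P6: not dominated (best side-effect rate).
P7: not dominated.
P8: dominated by P6 (side-effect rate 8≤18, efficacy 82≥64, cost 1431≤4217, duration 18≤18).
P9: dominated by P2 (side-effect rate 23≤35, efficacy 66≥31, cost 981≤2338, duration 13≤24).
P10: not dominated (best cost).
P11: not dominated.
P12: not dominated.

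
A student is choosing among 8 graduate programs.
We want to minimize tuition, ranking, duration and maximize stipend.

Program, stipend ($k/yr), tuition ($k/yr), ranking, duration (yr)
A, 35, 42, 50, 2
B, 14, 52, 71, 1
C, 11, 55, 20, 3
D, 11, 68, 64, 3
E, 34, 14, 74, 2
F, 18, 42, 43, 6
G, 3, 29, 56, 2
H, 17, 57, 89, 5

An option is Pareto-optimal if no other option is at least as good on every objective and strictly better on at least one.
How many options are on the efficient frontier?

6

A: not dominated (best stipend).
B: not dominated (best duration).
C: not dominated (best ranking).
D: dominated by A (stipend 35≥11, tuition 42≤68, ranking 50≤64, duration 2≤3).
E: not dominated (best tuition).
F: not dominated.
G: not dominated.
H: dominated by A (stipend 35≥17, tuition 42≤57, ranking 50≤89, duration 2≤5).
Pareto-optimal: A, B, C, E, F, G → 6.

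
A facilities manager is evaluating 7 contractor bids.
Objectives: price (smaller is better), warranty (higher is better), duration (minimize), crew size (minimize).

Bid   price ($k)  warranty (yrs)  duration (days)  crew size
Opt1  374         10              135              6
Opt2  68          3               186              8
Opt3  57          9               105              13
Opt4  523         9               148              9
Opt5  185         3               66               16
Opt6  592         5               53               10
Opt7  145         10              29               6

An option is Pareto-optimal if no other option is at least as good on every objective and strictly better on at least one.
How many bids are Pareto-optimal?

Opt1: dominated by Opt7 (price 145≤374, warranty 10≥10, duration 29≤135, crew size 6≤6).
Opt2: not dominated.
Opt3: not dominated (best price).
Opt4: dominated by Opt1 (price 374≤523, warranty 10≥9, duration 135≤148, crew size 6≤9).
Opt5: dominated by Opt7 (price 145≤185, warranty 10≥3, duration 29≤66, crew size 6≤16).
Opt6: dominated by Opt7 (price 145≤592, warranty 10≥5, duration 29≤53, crew size 6≤10).
Opt7: not dominated (best duration).
Pareto-optimal: Opt2, Opt3, Opt7 → 3.

3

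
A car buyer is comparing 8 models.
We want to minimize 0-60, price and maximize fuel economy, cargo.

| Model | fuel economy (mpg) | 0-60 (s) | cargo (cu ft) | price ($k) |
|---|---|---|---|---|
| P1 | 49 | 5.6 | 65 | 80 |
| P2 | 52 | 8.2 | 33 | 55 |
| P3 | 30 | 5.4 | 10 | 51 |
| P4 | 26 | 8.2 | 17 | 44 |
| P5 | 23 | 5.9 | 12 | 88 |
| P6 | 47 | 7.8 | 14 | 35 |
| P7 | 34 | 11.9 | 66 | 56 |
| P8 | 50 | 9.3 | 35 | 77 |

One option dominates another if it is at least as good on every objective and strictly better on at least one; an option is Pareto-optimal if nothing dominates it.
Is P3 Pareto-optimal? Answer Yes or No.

P1: worse on 0-60 (5.6 vs 5.4).
P2: worse on 0-60 (8.2 vs 5.4).
P4: worse on fuel economy (26 vs 30).
P5: worse on fuel economy (23 vs 30).
P6: worse on 0-60 (7.8 vs 5.4).
P7: worse on 0-60 (11.9 vs 5.4).
P8: worse on 0-60 (9.3 vs 5.4).
No option is at least as good as P3 on every objective and strictly better on one.

Yes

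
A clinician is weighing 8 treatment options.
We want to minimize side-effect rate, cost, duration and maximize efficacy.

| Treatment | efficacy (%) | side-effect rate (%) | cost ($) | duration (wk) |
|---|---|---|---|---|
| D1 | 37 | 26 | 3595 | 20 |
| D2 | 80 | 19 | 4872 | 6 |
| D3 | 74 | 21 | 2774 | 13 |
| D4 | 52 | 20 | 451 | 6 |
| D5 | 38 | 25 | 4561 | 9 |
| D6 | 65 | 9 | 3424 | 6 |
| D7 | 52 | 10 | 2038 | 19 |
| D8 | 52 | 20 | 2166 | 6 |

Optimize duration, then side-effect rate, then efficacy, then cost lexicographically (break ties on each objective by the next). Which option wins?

First minimize duration: best is 6, kept {D2, D4, D6, D8}.
Then minimize side-effect rate: best is 9, kept {D6}.

D6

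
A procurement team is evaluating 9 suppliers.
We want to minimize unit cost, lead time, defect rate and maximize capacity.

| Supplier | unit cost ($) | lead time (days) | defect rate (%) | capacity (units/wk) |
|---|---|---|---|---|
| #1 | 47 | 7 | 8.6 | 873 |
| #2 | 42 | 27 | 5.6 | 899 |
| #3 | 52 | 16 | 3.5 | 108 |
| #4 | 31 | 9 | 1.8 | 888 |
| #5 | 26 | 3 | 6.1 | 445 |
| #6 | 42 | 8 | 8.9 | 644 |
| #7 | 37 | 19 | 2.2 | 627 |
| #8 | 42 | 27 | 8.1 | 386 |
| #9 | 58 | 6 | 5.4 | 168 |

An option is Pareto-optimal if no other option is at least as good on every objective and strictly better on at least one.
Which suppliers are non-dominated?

#1, #2, #4, #5, #6, #9

#1: not dominated.
#2: not dominated (best capacity).
#3: dominated by #4 (unit cost 31≤52, lead time 9≤16, defect rate 1.8≤3.5, capacity 888≥108).
#4: not dominated (best defect rate).
#5: not dominated (best unit cost).
#6: not dominated.
#7: dominated by #4 (unit cost 31≤37, lead time 9≤19, defect rate 1.8≤2.2, capacity 888≥627).
#8: dominated by #2 (unit cost 42≤42, lead time 27≤27, defect rate 5.6≤8.1, capacity 899≥386).
#9: not dominated.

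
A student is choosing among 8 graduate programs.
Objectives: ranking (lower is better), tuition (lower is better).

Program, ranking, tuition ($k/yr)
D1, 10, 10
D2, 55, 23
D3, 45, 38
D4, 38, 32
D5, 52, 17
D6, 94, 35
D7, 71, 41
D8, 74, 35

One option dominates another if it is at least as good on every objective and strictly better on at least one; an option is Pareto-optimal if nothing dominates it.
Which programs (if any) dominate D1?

none

D2: worse on ranking (55 vs 10).
D3: worse on ranking (45 vs 10).
D4: worse on ranking (38 vs 10).
D5: worse on ranking (52 vs 10).
D6: worse on ranking (94 vs 10).
D7: worse on ranking (71 vs 10).
D8: worse on ranking (74 vs 10).
No option dominates D1.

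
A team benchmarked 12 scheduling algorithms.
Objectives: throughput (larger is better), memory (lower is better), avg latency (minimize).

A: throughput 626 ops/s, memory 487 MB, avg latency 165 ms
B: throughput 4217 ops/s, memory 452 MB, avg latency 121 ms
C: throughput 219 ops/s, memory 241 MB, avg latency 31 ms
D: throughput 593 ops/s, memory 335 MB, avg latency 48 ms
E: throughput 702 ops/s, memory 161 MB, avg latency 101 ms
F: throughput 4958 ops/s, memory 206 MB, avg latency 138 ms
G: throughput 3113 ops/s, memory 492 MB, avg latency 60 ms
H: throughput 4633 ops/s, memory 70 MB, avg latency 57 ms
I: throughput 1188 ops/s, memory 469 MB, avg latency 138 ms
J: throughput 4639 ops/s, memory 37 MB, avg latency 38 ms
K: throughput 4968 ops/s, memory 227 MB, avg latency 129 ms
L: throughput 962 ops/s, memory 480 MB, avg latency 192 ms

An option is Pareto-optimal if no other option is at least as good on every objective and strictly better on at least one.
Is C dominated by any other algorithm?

No

A: worse on memory (487 vs 241).
B: worse on memory (452 vs 241).
D: worse on memory (335 vs 241).
E: worse on avg latency (101 vs 31).
F: worse on avg latency (138 vs 31).
G: worse on memory (492 vs 241).
H: worse on avg latency (57 vs 31).
I: worse on memory (469 vs 241).
J: worse on avg latency (38 vs 31).
K: worse on avg latency (129 vs 31).
L: worse on memory (480 vs 241).
No option is at least as good as C on every objective and strictly better on one.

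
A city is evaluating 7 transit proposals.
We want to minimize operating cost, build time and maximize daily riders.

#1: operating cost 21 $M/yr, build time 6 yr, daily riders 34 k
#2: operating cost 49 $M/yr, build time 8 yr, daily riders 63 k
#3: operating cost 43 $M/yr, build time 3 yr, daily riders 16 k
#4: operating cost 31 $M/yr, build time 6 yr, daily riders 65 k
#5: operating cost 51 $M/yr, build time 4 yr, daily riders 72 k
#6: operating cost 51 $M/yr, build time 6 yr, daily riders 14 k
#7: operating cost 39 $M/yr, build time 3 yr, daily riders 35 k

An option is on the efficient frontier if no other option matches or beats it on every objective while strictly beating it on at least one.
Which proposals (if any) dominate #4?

#1: worse on daily riders (34 vs 65).
#2: worse on operating cost (49 vs 31).
#3: worse on operating cost (43 vs 31).
#5: worse on operating cost (51 vs 31).
#6: worse on operating cost (51 vs 31).
#7: worse on operating cost (39 vs 31).
No option dominates #4.

none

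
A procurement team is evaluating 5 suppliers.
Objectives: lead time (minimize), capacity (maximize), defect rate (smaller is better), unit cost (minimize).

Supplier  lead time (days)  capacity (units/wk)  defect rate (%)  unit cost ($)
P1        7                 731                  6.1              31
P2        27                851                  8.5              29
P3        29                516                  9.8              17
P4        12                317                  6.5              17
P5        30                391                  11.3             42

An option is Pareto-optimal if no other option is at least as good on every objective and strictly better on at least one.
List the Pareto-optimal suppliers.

P1: not dominated (best lead time).
P2: not dominated (best capacity).
P3: not dominated.
P4: not dominated.
P5: dominated by P1 (lead time 7≤30, capacity 731≥391, defect rate 6.1≤11.3, unit cost 31≤42).

P1, P2, P3, P4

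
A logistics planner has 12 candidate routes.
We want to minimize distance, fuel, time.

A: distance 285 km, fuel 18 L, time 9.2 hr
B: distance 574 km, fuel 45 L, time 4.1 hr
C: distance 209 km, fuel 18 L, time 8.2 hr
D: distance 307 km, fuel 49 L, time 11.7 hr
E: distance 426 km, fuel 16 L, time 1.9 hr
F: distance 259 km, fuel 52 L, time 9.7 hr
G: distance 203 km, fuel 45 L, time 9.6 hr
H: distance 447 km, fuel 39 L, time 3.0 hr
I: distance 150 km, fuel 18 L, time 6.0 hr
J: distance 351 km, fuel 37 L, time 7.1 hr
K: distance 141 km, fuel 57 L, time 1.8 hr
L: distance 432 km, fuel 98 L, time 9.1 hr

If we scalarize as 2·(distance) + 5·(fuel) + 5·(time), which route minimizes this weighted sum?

I

A: 2·285 + 5·18 + 5·9.2 = 706.0
B: 2·574 + 5·45 + 5·4.1 = 1393.5
C: 2·209 + 5·18 + 5·8.2 = 549.0
D: 2·307 + 5·49 + 5·11.7 = 917.5
E: 2·426 + 5·16 + 5·1.9 = 941.5
F: 2·259 + 5·52 + 5·9.7 = 826.5
G: 2·203 + 5·45 + 5·9.6 = 679.0
H: 2·447 + 5·39 + 5·3.0 = 1104.0
I: 2·150 + 5·18 + 5·6.0 = 420.0
J: 2·351 + 5·37 + 5·7.1 = 922.5
K: 2·141 + 5·57 + 5·1.8 = 576.0
L: 2·432 + 5·98 + 5·9.1 = 1399.5
Lowest: I at 420.0.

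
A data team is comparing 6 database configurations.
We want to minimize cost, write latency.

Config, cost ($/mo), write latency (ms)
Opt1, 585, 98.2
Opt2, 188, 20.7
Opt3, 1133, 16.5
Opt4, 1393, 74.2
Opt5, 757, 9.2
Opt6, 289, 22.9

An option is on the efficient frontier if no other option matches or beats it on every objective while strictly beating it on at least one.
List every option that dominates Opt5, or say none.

Opt1: worse on write latency (98.2 vs 9.2).
Opt2: worse on write latency (20.7 vs 9.2).
Opt3: worse on cost (1133 vs 757).
Opt4: worse on cost (1393 vs 757).
Opt6: worse on write latency (22.9 vs 9.2).
No option dominates Opt5.

none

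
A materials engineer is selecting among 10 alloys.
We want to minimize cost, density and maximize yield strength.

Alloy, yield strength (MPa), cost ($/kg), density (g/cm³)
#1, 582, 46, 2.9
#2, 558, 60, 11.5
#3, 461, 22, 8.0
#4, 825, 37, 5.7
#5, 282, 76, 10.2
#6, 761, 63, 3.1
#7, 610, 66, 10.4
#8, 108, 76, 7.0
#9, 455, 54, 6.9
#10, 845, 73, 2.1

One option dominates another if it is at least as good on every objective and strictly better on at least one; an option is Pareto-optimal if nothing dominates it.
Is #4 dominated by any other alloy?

#1: worse on yield strength (582 vs 825).
#2: worse on yield strength (558 vs 825).
#3: worse on yield strength (461 vs 825).
#5: worse on yield strength (282 vs 825).
#6: worse on yield strength (761 vs 825).
#7: worse on yield strength (610 vs 825).
#8: worse on yield strength (108 vs 825).
#9: worse on yield strength (455 vs 825).
#10: worse on cost (73 vs 37).
No option is at least as good as #4 on every objective and strictly better on one.

No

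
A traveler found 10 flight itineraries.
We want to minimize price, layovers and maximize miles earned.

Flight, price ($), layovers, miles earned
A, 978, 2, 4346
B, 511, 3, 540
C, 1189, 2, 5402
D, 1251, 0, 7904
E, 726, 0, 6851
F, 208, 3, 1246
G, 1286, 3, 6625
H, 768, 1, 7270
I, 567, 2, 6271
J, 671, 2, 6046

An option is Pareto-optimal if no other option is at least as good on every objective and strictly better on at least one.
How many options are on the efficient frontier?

A: dominated by E (price 726≤978, layovers 0≤2, miles earned 6851≥4346).
B: dominated by F (price 208≤511, layovers 3≤3, miles earned 1246≥540).
C: dominated by E (price 726≤1189, layovers 0≤2, miles earned 6851≥5402).
D: not dominated (best miles earned).
E: not dominated.
F: not dominated (best price).
G: dominated by D (price 1251≤1286, layovers 0≤3, miles earned 7904≥6625).
H: not dominated.
I: not dominated.
J: dominated by I (price 567≤671, layovers 2≤2, miles earned 6271≥6046).
Pareto-optimal: D, E, F, H, I → 5.

5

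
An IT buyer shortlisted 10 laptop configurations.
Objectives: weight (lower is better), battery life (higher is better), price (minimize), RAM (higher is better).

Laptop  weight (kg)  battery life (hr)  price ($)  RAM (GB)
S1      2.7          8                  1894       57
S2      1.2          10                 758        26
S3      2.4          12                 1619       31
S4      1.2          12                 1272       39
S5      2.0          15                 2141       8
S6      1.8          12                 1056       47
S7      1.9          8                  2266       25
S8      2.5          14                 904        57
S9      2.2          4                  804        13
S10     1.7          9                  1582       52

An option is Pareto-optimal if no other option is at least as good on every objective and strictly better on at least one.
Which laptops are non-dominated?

S2, S4, S5, S6, S8, S10

S1: dominated by S8 (weight 2.5≤2.7, battery life 14≥8, price 904≤1894, RAM 57≥57).
S2: not dominated (best price).
S3: dominated by S4 (weight 1.2≤2.4, battery life 12≥12, price 1272≤1619, RAM 39≥31).
S4: not dominated.
S5: not dominated (best battery life).
S6: not dominated.
S7: dominated by S2 (weight 1.2≤1.9, battery life 10≥8, price 758≤2266, RAM 26≥25).
S8: not dominated.
S9: dominated by S2 (weight 1.2≤2.2, battery life 10≥4, price 758≤804, RAM 26≥13).
S10: not dominated.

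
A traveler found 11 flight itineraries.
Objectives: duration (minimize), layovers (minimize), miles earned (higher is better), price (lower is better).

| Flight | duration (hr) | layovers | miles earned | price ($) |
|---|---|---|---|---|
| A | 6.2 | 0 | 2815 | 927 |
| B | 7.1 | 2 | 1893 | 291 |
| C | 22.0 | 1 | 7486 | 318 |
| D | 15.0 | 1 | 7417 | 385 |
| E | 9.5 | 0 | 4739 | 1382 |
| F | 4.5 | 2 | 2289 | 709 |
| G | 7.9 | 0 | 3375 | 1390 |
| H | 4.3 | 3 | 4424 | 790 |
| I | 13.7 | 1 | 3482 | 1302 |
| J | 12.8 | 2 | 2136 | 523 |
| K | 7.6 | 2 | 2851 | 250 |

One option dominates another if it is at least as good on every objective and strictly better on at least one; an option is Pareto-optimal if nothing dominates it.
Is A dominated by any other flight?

B: worse on duration (7.1 vs 6.2).
C: worse on duration (22.0 vs 6.2).
D: worse on duration (15.0 vs 6.2).
E: worse on duration (9.5 vs 6.2).
F: worse on layovers (2 vs 0).
G: worse on duration (7.9 vs 6.2).
H: worse on layovers (3 vs 0).
I: worse on duration (13.7 vs 6.2).
J: worse on duration (12.8 vs 6.2).
K: worse on duration (7.6 vs 6.2).
No option is at least as good as A on every objective and strictly better on one.

No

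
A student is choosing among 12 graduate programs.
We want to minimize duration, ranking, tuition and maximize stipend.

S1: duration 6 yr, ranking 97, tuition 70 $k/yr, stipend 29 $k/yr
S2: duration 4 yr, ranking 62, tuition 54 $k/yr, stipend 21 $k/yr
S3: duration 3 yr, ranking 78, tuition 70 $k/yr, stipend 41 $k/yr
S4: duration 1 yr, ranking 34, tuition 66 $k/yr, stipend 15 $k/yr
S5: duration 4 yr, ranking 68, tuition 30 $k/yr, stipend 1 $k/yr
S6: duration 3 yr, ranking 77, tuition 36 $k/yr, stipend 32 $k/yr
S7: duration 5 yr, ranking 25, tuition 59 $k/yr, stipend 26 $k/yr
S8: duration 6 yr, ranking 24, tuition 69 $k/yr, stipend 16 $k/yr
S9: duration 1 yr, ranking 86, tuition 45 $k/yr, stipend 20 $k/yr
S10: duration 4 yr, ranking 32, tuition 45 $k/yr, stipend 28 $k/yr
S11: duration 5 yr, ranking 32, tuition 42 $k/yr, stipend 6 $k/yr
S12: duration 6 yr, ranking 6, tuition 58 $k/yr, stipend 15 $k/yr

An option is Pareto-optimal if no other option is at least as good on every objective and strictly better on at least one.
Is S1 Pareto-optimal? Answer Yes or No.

S3 vs S1: duration 3≤6, ranking 78≤97, tuition 70≤70, stipend 41≥29 — S3 is at least as good on every objective and strictly better on at least one, so S3 dominates S1.

No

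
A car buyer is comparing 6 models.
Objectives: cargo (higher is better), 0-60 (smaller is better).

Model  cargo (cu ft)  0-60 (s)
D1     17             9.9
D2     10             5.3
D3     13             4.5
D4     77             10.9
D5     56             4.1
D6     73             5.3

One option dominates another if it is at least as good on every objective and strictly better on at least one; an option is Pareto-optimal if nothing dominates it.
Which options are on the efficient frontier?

D1: dominated by D5 (cargo 56≥17, 0-60 4.1≤9.9).
D2: dominated by D3 (cargo 13≥10, 0-60 4.5≤5.3).
D3: dominated by D5 (cargo 56≥13, 0-60 4.1≤4.5).
D4: not dominated (best cargo).
D5: not dominated (best 0-60).
D6: not dominated.

D4, D5, D6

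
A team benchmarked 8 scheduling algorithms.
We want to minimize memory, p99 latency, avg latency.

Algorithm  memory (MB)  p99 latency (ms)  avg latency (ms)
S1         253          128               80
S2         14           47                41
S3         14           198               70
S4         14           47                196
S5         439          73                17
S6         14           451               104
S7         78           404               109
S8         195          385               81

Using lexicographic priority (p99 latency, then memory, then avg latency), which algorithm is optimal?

S2

First minimize p99 latency: best is 47, kept {S2, S4}.
Then minimize memory: best is 14, kept {S2, S4}.
Then minimize avg latency: best is 41, kept {S2}.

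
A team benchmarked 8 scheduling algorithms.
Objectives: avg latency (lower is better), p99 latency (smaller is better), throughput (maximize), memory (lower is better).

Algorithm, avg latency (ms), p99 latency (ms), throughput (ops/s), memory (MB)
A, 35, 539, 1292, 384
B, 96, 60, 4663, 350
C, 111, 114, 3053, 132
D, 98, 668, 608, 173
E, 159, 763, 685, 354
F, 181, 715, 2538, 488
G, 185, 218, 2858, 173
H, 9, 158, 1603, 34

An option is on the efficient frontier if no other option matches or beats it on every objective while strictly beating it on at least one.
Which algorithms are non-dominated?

B, C, H

A: dominated by H (avg latency 9≤35, p99 latency 158≤539, throughput 1603≥1292, memory 34≤384).
B: not dominated (best p99 latency).
C: not dominated.
D: dominated by H (avg latency 9≤98, p99 latency 158≤668, throughput 1603≥608, memory 34≤173).
E: dominated by B (avg latency 96≤159, p99 latency 60≤763, throughput 4663≥685, memory 350≤354).
F: dominated by B (avg latency 96≤181, p99 latency 60≤715, throughput 4663≥2538, memory 350≤488).
G: dominated by C (avg latency 111≤185, p99 latency 114≤218, throughput 3053≥2858, memory 132≤173).
H: not dominated (best avg latency).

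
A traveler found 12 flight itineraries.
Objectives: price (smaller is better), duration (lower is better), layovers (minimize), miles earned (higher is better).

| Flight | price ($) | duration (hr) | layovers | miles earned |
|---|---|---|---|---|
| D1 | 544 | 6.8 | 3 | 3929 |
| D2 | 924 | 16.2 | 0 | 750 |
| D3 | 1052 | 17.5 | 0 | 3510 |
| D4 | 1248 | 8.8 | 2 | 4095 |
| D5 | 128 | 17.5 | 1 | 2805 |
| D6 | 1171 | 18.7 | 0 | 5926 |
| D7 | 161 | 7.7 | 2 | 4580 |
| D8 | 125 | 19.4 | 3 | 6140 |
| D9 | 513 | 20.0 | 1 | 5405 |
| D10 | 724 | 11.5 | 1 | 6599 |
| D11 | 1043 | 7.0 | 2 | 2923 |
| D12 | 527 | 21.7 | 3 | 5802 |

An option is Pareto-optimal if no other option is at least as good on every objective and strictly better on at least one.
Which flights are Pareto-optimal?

D1, D2, D3, D5, D6, D7, D8, D9, D10, D11

D1: not dominated (best duration).
D2: not dominated.
D3: not dominated.
D4: dominated by D7 (price 161≤1248, duration 7.7≤8.8, layovers 2≤2, miles earned 4580≥4095).
D5: not dominated.
D6: not dominated.
D7: not dominated.
D8: not dominated (best price).
D9: not dominated.
D10: not dominated (best miles earned).
D11: not dominated.
D12: dominated by D8 (price 125≤527, duration 19.4≤21.7, layovers 3≤3, miles earned 6140≥5802).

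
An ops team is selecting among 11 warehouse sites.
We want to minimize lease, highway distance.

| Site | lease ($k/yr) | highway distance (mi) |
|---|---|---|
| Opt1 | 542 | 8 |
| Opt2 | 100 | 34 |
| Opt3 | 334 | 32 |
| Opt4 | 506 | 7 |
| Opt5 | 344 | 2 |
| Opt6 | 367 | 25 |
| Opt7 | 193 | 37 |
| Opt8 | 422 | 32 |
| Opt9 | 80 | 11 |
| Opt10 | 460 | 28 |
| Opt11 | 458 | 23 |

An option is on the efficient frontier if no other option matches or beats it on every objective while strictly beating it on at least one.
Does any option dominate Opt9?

No

Opt1: worse on lease (542 vs 80).
Opt2: worse on lease (100 vs 80).
Opt3: worse on lease (334 vs 80).
Opt4: worse on lease (506 vs 80).
Opt5: worse on lease (344 vs 80).
Opt6: worse on lease (367 vs 80).
Opt7: worse on lease (193 vs 80).
Opt8: worse on lease (422 vs 80).
Opt10: worse on lease (460 vs 80).
Opt11: worse on lease (458 vs 80).
No option is at least as good as Opt9 on every objective and strictly better on one.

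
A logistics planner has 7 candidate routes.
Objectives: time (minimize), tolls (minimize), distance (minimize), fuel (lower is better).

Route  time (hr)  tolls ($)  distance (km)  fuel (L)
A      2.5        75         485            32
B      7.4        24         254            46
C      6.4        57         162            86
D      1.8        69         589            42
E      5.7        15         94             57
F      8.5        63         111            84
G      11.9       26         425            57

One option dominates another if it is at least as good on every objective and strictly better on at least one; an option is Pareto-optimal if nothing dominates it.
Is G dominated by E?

E vs G: time 5.7≤11.9, tolls 15≤26, distance 94≤425, fuel 57≤57 — E is at least as good on every objective with at least one strict improvement.

Yes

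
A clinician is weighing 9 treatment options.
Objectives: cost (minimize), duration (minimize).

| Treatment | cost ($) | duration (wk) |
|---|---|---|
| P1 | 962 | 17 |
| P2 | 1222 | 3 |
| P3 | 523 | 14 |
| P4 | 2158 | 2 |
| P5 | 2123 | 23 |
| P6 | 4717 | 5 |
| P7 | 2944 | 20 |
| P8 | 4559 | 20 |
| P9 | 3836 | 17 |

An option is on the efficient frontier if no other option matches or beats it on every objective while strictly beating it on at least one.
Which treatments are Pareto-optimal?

P2, P3, P4

P1: dominated by P3 (cost 523≤962, duration 14≤17).
P2: not dominated.
P3: not dominated (best cost).
P4: not dominated (best duration).
P5: dominated by P1 (cost 962≤2123, duration 17≤23).
P6: dominated by P2 (cost 1222≤4717, duration 3≤5).
P7: dominated by P1 (cost 962≤2944, duration 17≤20).
P8: dominated by P1 (cost 962≤4559, duration 17≤20).
P9: dominated by P1 (cost 962≤3836, duration 17≤17).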